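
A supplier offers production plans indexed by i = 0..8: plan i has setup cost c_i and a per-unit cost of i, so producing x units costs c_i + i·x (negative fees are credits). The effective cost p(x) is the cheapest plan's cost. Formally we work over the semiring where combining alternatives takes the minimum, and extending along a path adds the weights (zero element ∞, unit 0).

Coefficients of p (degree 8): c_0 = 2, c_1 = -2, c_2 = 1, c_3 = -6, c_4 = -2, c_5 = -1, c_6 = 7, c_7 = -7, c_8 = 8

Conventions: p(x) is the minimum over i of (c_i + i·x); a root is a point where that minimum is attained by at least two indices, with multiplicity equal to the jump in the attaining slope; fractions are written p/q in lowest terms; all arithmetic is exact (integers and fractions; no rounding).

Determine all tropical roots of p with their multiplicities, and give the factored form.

hull edge (i=0, c=2) to (i=1, c=-2): slope -4, span 1
hull edge (i=1, c=-2) to (i=3, c=-6): slope -2, span 2
hull edge (i=3, c=-6) to (i=7, c=-7): slope -1/4, span 4
hull edge (i=7, c=-7) to (i=8, c=8): slope 15, span 1
Factored form: p(x) = 8 ⊗ (x ⊕ (-15)) ⊗ (x ⊕ 1/4) ⊗ (x ⊕ 1/4) ⊗ (x ⊕ 1/4) ⊗ (x ⊕ 1/4) ⊗ (x ⊕ 2) ⊗ (x ⊕ 2) ⊗ (x ⊕ 4)
Answer: roots = -15 (mult 1), 1/4 (mult 4), 2 (mult 2), 4 (mult 1)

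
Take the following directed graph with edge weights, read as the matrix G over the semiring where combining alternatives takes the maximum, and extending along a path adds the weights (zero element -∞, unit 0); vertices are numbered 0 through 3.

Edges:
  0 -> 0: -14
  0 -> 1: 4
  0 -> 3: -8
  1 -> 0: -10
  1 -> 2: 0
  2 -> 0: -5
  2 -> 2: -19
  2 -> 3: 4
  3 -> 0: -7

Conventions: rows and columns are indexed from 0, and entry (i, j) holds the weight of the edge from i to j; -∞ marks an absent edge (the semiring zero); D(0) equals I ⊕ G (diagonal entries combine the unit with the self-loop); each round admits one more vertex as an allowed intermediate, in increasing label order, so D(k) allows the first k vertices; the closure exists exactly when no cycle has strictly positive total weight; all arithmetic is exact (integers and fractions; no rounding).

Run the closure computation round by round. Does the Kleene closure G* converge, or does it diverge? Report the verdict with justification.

D(0):
  [0, 4, -∞, -8]
  [-10, 0, 0, -∞]
  [-5, -∞, 0, 4]
  [-7, -∞, -∞, 0]
D(1):
  [0, 4, -∞, -8]
  [-10, 0, 0, -18]
  [-5, -1, 0, 4]
  [-7, -3, -∞, 0]
D(2):
  [0, 4, 4, -8]
  [-10, 0, 0, -18]
  [-5, -1, 0, 4]
  [-7, -3, -3, 0]
Detection: at round 3, diagonal entry (3, 3) turns strictly positive.
Key observation: the cycle 3->0->1->2->3 has total weight (-7) + 4 + 0 + 4, which is strictly positive.
Answer: DIVERGES — positive cycle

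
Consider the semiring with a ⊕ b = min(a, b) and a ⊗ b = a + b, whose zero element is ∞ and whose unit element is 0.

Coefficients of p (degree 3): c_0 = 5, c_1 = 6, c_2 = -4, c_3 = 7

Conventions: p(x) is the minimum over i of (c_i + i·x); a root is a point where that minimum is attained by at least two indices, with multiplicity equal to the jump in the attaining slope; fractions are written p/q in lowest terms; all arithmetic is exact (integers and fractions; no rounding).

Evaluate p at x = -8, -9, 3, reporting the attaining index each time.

p(-8) = min(5+0·(-8)=5, 6+1·(-8)=-2, -4+2·(-8)=-20, 7+3·(-8)=-17) = -20 (attained by i=2)
p(-9) = min(5+0·(-9)=5, 6+1·(-9)=-3, -4+2·(-9)=-22, 7+3·(-9)=-20) = -22 (attained by i=2)
p(3) = min(5+0·3=5, 6+1·3=9, -4+2·3=2, 7+3·3=16) = 2 (attained by i=2)
Answer: p(-8) = -20; p(-9) = -22; p(3) = 2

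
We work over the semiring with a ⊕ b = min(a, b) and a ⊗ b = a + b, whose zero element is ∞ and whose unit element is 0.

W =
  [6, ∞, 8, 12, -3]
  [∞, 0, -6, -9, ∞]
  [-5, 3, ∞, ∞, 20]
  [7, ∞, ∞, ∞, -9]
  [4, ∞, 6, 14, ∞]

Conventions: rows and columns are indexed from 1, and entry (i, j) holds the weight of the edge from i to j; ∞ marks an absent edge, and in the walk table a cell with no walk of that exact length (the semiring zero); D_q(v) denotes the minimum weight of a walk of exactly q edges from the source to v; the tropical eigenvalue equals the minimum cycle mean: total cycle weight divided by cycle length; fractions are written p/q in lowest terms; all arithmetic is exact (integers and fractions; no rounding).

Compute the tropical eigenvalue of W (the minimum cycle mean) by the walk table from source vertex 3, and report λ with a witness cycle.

q=0: [∞, ∞, 0, ∞, ∞]
q=1: [-5, 3, ∞, ∞, 20]
q=2: [1, 3, -3, -6, -8]
q=3: [-8, 0, -3, -6, -15]
q=4: [-11, 0, -9, -9, -15]
q=5: [-14, -6, -9, -9, -18]
Optimal cycle mean attained by: cycle 2->4->5->3->2, total (-9) + (-9) + 6 + 3, length 4.
Answer: λ = -9/4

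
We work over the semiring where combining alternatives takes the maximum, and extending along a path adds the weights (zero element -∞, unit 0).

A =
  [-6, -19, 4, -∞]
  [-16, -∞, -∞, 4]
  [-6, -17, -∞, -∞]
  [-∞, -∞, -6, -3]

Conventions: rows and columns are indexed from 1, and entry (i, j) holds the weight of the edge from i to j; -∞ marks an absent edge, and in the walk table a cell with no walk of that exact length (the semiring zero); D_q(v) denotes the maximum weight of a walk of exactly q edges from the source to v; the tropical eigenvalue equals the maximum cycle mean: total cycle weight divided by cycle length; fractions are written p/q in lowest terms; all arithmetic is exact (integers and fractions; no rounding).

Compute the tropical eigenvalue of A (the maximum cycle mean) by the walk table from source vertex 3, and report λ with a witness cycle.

q=0: [-∞, -∞, 0, -∞]
q=1: [-6, -17, -∞, -∞]
q=2: [-12, -25, -2, -13]
q=3: [-8, -19, -8, -16]
q=4: [-14, -25, -4, -15]
Optimal cycle mean attained by: cycle 1->3->1, total 4 + (-6), length 2.
Answer: λ = -1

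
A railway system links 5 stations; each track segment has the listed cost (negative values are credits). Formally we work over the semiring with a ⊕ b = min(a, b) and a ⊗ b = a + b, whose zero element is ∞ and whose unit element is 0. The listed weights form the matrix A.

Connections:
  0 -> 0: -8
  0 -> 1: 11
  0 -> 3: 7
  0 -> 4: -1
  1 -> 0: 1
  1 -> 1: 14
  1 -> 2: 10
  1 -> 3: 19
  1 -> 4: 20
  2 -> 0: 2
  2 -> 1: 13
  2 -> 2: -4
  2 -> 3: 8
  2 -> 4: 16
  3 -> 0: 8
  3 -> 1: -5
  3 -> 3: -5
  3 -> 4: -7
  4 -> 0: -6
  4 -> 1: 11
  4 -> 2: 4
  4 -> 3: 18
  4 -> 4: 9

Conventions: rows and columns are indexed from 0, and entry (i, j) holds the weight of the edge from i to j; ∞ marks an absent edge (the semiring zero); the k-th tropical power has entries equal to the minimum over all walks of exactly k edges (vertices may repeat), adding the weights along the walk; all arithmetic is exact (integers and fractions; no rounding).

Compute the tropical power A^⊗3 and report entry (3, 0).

A^⊗2:
  [-16, 2, 3, -1, -9]
  [-7, 12, 6, 8, 0]
  [-6, 3, -8, 3, 1]
  [-13, -10, -3, -10, -12]
  [-14, 5, 0, 1, -7]
A^⊗3:
  [-24, -6, -5, -9, -17]
  [-15, 3, 2, 0, -8]
  [-14, -2, -12, -2, -7]
  [-21, -15, -8, -15, -17]
  [-22, -4, -4, -7, -15]
Key observation: the optimum is the walk 3->4->0->0, with weight (-7) + (-6) + (-8) = -21.
Optimal value attained by: walk 3->4->0->0.
Answer: (A^⊗3)[3][0] = -21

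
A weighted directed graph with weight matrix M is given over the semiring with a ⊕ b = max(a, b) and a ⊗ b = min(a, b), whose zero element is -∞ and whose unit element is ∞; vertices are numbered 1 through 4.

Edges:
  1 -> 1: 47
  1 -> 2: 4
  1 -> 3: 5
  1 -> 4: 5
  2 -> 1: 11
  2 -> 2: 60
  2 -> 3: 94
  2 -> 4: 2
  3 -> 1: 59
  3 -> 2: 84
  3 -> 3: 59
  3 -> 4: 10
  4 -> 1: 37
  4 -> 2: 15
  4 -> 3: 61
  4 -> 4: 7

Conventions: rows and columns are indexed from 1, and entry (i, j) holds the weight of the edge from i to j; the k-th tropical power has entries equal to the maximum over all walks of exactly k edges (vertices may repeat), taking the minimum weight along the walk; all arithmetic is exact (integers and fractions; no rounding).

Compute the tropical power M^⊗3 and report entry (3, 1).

M^⊗2:
  [47, 5, 5, 5]
  [59, 84, 60, 10]
  [59, 60, 84, 10]
  [59, 61, 59, 10]
M^⊗3:
  [47, 5, 5, 5]
  [59, 60, 84, 10]
  [59, 84, 60, 10]
  [59, 60, 61, 10]
Key observation: the optimum is the walk 3->2->3->1, with weight 84 min 94 min 59 = 59.
Optimal value attained by: walk 3->2->3->1.
Answer: (M^⊗3)[3][1] = 59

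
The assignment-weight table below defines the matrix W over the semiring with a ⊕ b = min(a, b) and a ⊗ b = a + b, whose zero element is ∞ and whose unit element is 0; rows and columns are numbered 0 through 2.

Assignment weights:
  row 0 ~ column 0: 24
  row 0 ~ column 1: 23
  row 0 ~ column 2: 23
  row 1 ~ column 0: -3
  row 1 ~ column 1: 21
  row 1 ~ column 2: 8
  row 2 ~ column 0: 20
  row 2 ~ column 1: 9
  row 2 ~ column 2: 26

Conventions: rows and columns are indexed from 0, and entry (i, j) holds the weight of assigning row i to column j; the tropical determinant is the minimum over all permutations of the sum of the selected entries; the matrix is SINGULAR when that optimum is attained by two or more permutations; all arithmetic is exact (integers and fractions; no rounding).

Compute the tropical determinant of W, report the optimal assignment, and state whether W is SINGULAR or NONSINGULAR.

σ = (0, 1, 2): 24 + 21 + 26 = 71
σ = (0, 2, 1): 24 + 8 + 9 = 41
σ = (1, 0, 2): 23 + (-3) + 26 = 46
σ = (1, 2, 0): 23 + 8 + 20 = 51
σ = (2, 0, 1): 23 + (-3) + 9 = 29
σ = (2, 1, 0): 23 + 21 + 20 = 64
Optimal value attained by: σ = (2, 0, 1).
Answer: det⊕(W) = 29; verdict: NONSINGULAR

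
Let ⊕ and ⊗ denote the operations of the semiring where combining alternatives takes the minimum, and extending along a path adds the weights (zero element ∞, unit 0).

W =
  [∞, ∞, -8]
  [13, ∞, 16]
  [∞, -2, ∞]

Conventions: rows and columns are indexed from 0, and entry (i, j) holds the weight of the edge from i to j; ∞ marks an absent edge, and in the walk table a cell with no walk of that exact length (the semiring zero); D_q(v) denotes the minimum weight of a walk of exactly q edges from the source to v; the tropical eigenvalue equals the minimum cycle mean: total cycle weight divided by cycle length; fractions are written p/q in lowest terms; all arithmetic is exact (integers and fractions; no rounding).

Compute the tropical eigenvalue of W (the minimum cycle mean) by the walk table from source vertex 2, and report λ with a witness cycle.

q=0: [∞, ∞, 0]
q=1: [∞, -2, ∞]
q=2: [11, ∞, 14]
q=3: [∞, 12, 3]
Optimal cycle mean attained by: cycle 0->2->1->0, total (-8) + (-2) + 13, length 3.
Answer: λ = 1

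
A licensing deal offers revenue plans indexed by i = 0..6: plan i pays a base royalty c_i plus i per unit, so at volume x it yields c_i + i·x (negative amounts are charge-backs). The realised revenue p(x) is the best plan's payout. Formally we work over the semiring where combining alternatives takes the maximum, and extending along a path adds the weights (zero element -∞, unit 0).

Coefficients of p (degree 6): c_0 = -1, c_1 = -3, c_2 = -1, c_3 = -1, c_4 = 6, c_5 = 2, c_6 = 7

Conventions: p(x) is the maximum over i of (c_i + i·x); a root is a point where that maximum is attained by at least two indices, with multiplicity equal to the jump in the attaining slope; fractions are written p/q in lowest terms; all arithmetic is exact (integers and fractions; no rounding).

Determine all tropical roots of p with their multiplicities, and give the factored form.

hull edge (i=0, c=-1) to (i=4, c=6): slope 7/4, span 4
hull edge (i=4, c=6) to (i=6, c=7): slope 1/2, span 2
Factored form: p(x) = 7 ⊗ (x ⊕ (-7/4)) ⊗ (x ⊕ (-7/4)) ⊗ (x ⊕ (-7/4)) ⊗ (x ⊕ (-7/4)) ⊗ (x ⊕ (-1/2)) ⊗ (x ⊕ (-1/2))
Answer: roots = -7/4 (mult 4), -1/2 (mult 2)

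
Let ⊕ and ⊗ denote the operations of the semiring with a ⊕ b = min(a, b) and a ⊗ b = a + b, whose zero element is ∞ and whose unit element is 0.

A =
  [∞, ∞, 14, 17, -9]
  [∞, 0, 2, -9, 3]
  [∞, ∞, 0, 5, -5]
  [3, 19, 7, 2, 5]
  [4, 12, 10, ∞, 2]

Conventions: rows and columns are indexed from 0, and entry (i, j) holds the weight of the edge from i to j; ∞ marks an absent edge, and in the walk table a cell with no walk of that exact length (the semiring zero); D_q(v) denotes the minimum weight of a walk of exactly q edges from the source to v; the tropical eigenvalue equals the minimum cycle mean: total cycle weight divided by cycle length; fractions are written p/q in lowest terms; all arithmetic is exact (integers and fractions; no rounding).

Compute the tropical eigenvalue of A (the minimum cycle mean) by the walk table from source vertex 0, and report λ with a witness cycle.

q=0: [0, ∞, ∞, ∞, ∞]
q=1: [∞, ∞, 14, 17, -9]
q=2: [-5, 3, 1, 19, -7]
q=3: [-3, 3, 1, -6, -14]
q=4: [-10, -2, -4, -6, -12]
q=5: [-8, -2, -4, -11, -19]
Optimal cycle mean attained by: cycle 0->4->0, total (-9) + 4, length 2.
Answer: λ = -5/2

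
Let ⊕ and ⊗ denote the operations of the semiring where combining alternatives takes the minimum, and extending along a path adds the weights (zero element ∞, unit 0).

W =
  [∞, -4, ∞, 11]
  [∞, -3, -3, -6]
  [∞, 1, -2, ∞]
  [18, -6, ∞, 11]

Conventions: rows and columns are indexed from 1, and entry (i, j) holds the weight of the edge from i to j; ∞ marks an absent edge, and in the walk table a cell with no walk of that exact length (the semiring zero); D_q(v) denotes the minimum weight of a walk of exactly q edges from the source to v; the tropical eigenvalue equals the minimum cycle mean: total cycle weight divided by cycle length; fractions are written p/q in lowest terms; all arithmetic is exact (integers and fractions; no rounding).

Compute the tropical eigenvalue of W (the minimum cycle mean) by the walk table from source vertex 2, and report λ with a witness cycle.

q=0: [∞, 0, ∞, ∞]
q=1: [∞, -3, -3, -6]
q=2: [12, -12, -6, -9]
q=3: [9, -15, -15, -18]
q=4: [0, -24, -18, -21]
Optimal cycle mean attained by: cycle 2->4->2, total (-6) + (-6), length 2.
Answer: λ = -6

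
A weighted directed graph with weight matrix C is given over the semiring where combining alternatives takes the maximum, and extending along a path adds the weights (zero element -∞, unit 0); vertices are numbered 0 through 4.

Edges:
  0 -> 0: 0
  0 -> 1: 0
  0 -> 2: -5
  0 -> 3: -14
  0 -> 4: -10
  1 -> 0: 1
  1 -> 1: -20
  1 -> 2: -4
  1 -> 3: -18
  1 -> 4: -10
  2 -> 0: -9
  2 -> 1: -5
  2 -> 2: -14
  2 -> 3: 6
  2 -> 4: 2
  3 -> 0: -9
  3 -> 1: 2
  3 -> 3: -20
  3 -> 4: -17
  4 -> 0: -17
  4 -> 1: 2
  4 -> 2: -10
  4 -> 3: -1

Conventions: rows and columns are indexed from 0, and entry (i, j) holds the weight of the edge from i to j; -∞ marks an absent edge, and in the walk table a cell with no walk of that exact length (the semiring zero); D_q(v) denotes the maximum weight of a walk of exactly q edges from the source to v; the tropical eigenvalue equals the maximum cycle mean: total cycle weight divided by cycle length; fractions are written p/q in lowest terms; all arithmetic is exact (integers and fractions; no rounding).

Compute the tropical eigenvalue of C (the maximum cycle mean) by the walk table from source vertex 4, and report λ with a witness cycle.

q=0: [-∞, -∞, -∞, -∞, 0]
q=1: [-17, 2, -10, -1, -∞]
q=2: [3, 1, -2, -4, -8]
q=3: [3, 3, -2, 4, 0]
q=4: [4, 6, -1, 4, 0]
q=5: [7, 6, 2, 5, 1]
Optimal cycle mean attained by: cycle 1->2->3->1, total (-4) + 6 + 2, length 3.
Answer: λ = 4/3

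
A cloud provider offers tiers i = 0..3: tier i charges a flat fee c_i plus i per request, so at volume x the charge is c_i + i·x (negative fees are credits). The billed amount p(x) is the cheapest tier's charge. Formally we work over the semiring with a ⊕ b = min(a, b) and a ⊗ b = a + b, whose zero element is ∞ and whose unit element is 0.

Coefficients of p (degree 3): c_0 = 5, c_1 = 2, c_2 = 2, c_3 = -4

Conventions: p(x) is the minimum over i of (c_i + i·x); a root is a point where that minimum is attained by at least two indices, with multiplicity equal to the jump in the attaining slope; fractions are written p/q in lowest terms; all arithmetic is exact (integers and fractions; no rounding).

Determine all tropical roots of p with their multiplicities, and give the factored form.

hull edge (i=0, c=5) to (i=3, c=-4): slope -3, span 3
Factored form: p(x) = -4 ⊗ (x ⊕ 3) ⊗ (x ⊕ 3) ⊗ (x ⊕ 3)
Answer: roots = 3 (mult 3)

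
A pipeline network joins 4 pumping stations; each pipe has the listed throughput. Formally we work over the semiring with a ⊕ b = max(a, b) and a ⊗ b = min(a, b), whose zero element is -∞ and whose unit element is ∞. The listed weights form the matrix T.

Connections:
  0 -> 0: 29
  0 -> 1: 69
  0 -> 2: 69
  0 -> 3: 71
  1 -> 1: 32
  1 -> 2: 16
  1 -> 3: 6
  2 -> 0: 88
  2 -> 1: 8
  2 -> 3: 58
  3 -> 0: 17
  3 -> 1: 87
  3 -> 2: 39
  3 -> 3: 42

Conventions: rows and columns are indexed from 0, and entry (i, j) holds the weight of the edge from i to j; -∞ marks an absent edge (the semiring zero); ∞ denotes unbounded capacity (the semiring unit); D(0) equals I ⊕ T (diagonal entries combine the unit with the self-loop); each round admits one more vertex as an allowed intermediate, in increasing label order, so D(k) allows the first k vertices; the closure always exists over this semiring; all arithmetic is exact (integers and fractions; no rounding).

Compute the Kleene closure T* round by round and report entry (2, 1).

D(0):
  [∞, 69, 69, 71]
  [-∞, ∞, 16, 6]
  [88, 8, ∞, 58]
  [17, 87, 39, ∞]
D(1):
  [∞, 69, 69, 71]
  [-∞, ∞, 16, 6]
  [88, 69, ∞, 71]
  [17, 87, 39, ∞]
D(2):
  [∞, 69, 69, 71]
  [-∞, ∞, 16, 6]
  [88, 69, ∞, 71]
  [17, 87, 39, ∞]
D(3):
  [∞, 69, 69, 71]
  [16, ∞, 16, 16]
  [88, 69, ∞, 71]
  [39, 87, 39, ∞]
D(4):
  [∞, 71, 69, 71]
  [16, ∞, 16, 16]
  [88, 71, ∞, 71]
  [39, 87, 39, ∞]
Answer: T*[2][1] = 71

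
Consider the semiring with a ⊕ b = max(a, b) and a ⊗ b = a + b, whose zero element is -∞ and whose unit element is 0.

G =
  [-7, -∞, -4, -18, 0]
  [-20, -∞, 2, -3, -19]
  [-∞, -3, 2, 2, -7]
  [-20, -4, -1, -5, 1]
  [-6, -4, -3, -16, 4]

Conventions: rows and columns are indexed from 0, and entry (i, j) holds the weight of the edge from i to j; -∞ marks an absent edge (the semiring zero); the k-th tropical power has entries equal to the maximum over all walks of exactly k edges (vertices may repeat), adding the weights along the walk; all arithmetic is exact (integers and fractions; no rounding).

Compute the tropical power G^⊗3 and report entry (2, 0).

G^⊗2:
  [-6, -4, -2, -2, 4]
  [-23, -1, 4, 4, -2]
  [-13, -1, 4, 4, 3]
  [-5, -3, 1, 1, 5]
  [-2, 0, 1, -1, 8]
G^⊗3:
  [-2, 0, 1, 0, 8]
  [-8, 1, 6, 6, 5]
  [-3, 1, 6, 6, 7]
  [-1, 1, 3, 3, 9]
  [2, 4, 5, 3, 12]
Key observation: the optimum is the walk 2->3->4->0, with weight 2 + 1 + (-6) = -3.
Optimal value attained by: walk 2->3->4->0.
Answer: (G^⊗3)[2][0] = -3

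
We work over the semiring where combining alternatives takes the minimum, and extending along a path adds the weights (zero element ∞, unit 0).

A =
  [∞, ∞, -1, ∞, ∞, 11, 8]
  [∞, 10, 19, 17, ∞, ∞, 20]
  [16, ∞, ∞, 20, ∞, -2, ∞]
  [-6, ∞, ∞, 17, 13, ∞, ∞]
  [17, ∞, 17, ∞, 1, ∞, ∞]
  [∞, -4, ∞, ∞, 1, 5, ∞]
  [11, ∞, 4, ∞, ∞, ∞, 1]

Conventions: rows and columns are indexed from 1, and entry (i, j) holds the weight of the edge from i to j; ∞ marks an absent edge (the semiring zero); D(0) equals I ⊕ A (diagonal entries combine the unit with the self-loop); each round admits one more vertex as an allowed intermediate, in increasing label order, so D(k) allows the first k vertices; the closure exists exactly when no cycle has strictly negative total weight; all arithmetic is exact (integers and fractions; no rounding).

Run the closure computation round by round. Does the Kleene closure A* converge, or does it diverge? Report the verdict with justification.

D(0):
  [0, ∞, -1, ∞, ∞, 11, 8]
  [∞, 0, 19, 17, ∞, ∞, 20]
  [16, ∞, 0, 20, ∞, -2, ∞]
  [-6, ∞, ∞, 0, 13, ∞, ∞]
  [17, ∞, 17, ∞, 0, ∞, ∞]
  [∞, -4, ∞, ∞, 1, 0, ∞]
  [11, ∞, 4, ∞, ∞, ∞, 0]
D(1):
  [0, ∞, -1, ∞, ∞, 11, 8]
  [∞, 0, 19, 17, ∞, ∞, 20]
  [16, ∞, 0, 20, ∞, -2, 24]
  [-6, ∞, -7, 0, 13, 5, 2]
  [17, ∞, 16, ∞, 0, 28, 25]
  [∞, -4, ∞, ∞, 1, 0, ∞]
  [11, ∞, 4, ∞, ∞, 22, 0]
D(2):
  [0, ∞, -1, ∞, ∞, 11, 8]
  [∞, 0, 19, 17, ∞, ∞, 20]
  [16, ∞, 0, 20, ∞, -2, 24]
  [-6, ∞, -7, 0, 13, 5, 2]
  [17, ∞, 16, ∞, 0, 28, 25]
  [∞, -4, 15, 13, 1, 0, 16]
  [11, ∞, 4, ∞, ∞, 22, 0]
D(3):
  [0, ∞, -1, 19, ∞, -3, 8]
  [35, 0, 19, 17, ∞, 17, 20]
  [16, ∞, 0, 20, ∞, -2, 24]
  [-6, ∞, -7, 0, 13, -9, 2]
  [17, ∞, 16, 36, 0, 14, 25]
  [31, -4, 15, 13, 1, 0, 16]
  [11, ∞, 4, 24, ∞, 2, 0]
D(4):
  [0, ∞, -1, 19, 32, -3, 8]
  [11, 0, 10, 17, 30, 8, 19]
  [14, ∞, 0, 20, 33, -2, 22]
  [-6, ∞, -7, 0, 13, -9, 2]
  [17, ∞, 16, 36, 0, 14, 25]
  [7, -4, 6, 13, 1, 0, 15]
  [11, ∞, 4, 24, 37, 2, 0]
D(5):
  [0, ∞, -1, 19, 32, -3, 8]
  [11, 0, 10, 17, 30, 8, 19]
  [14, ∞, 0, 20, 33, -2, 22]
  [-6, ∞, -7, 0, 13, -9, 2]
  [17, ∞, 16, 36, 0, 14, 25]
  [7, -4, 6, 13, 1, 0, 15]
  [11, ∞, 4, 24, 37, 2, 0]
D(6):
  [0, -7, -1, 10, -2, -3, 8]
  [11, 0, 10, 17, 9, 8, 19]
  [5, -6, 0, 11, -1, -2, 13]
  [-6, -13, -7, 0, -8, -9, 2]
  [17, 10, 16, 27, 0, 14, 25]
  [7, -4, 6, 13, 1, 0, 15]
  [9, -2, 4, 15, 3, 2, 0]
D(7):
  [0, -7, -1, 10, -2, -3, 8]
  [11, 0, 10, 17, 9, 8, 19]
  [5, -6, 0, 11, -1, -2, 13]
  [-6, -13, -7, 0, -8, -9, 2]
  [17, 10, 16, 27, 0, 14, 25]
  [7, -4, 6, 13, 1, 0, 15]
  [9, -2, 4, 15, 3, 2, 0]
Key observation: every diagonal entry stays at the unit through all rounds, so no improving cycle exists.
Answer: CONVERGES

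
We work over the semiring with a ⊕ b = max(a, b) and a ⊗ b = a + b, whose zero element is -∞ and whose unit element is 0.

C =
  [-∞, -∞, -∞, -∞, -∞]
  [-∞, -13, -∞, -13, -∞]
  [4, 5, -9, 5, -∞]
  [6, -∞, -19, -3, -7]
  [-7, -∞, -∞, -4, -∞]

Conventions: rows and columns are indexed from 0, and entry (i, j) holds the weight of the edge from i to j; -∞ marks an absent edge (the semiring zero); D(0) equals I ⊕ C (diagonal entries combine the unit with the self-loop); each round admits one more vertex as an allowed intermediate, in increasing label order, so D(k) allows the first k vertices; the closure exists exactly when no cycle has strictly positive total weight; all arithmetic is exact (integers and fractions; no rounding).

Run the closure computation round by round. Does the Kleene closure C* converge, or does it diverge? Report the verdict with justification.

D(0):
  [0, -∞, -∞, -∞, -∞]
  [-∞, 0, -∞, -13, -∞]
  [4, 5, 0, 5, -∞]
  [6, -∞, -19, 0, -7]
  [-7, -∞, -∞, -4, 0]
D(1):
  [0, -∞, -∞, -∞, -∞]
  [-∞, 0, -∞, -13, -∞]
  [4, 5, 0, 5, -∞]
  [6, -∞, -19, 0, -7]
  [-7, -∞, -∞, -4, 0]
D(2):
  [0, -∞, -∞, -∞, -∞]
  [-∞, 0, -∞, -13, -∞]
  [4, 5, 0, 5, -∞]
  [6, -∞, -19, 0, -7]
  [-7, -∞, -∞, -4, 0]
D(3):
  [0, -∞, -∞, -∞, -∞]
  [-∞, 0, -∞, -13, -∞]
  [4, 5, 0, 5, -∞]
  [6, -14, -19, 0, -7]
  [-7, -∞, -∞, -4, 0]
D(4):
  [0, -∞, -∞, -∞, -∞]
  [-7, 0, -32, -13, -20]
  [11, 5, 0, 5, -2]
  [6, -14, -19, 0, -7]
  [2, -18, -23, -4, 0]
D(5):
  [0, -∞, -∞, -∞, -∞]
  [-7, 0, -32, -13, -20]
  [11, 5, 0, 5, -2]
  [6, -14, -19, 0, -7]
  [2, -18, -23, -4, 0]
Key observation: every diagonal entry stays at the unit through all rounds, so no improving cycle exists.
Answer: CONVERGES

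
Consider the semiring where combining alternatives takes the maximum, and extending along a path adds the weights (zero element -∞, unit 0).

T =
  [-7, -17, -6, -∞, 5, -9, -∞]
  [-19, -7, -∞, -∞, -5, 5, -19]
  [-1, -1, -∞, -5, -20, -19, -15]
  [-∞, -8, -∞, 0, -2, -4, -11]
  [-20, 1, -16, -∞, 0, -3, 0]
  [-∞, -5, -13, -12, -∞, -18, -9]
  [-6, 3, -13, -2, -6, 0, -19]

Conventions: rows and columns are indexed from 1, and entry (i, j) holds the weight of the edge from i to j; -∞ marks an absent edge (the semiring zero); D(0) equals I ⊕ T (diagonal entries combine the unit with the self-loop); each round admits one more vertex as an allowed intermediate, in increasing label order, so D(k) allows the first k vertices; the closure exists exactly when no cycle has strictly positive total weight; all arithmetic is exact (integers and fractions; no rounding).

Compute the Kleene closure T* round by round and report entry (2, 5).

D(0):
  [0, -17, -6, -∞, 5, -9, -∞]
  [-19, 0, -∞, -∞, -5, 5, -19]
  [-1, -1, 0, -5, -20, -19, -15]
  [-∞, -8, -∞, 0, -2, -4, -11]
  [-20, 1, -16, -∞, 0, -3, 0]
  [-∞, -5, -13, -12, -∞, 0, -9]
  [-6, 3, -13, -2, -6, 0, 0]
D(1):
  [0, -17, -6, -∞, 5, -9, -∞]
  [-19, 0, -25, -∞, -5, 5, -19]
  [-1, -1, 0, -5, 4, -10, -15]
  [-∞, -8, -∞, 0, -2, -4, -11]
  [-20, 1, -16, -∞, 0, -3, 0]
  [-∞, -5, -13, -12, -∞, 0, -9]
  [-6, 3, -12, -2, -1, 0, 0]
D(2):
  [0, -17, -6, -∞, 5, -9, -36]
  [-19, 0, -25, -∞, -5, 5, -19]
  [-1, -1, 0, -5, 4, 4, -15]
  [-27, -8, -33, 0, -2, -3, -11]
  [-18, 1, -16, -∞, 0, 6, 0]
  [-24, -5, -13, -12, -10, 0, -9]
  [-6, 3, -12, -2, -1, 8, 0]
D(3):
  [0, -7, -6, -11, 5, -2, -21]
  [-19, 0, -25, -30, -5, 5, -19]
  [-1, -1, 0, -5, 4, 4, -15]
  [-27, -8, -33, 0, -2, -3, -11]
  [-17, 1, -16, -21, 0, 6, 0]
  [-14, -5, -13, -12, -9, 0, -9]
  [-6, 3, -12, -2, -1, 8, 0]
D(4):
  [0, -7, -6, -11, 5, -2, -21]
  [-19, 0, -25, -30, -5, 5, -19]
  [-1, -1, 0, -5, 4, 4, -15]
  [-27, -8, -33, 0, -2, -3, -11]
  [-17, 1, -16, -21, 0, 6, 0]
  [-14, -5, -13, -12, -9, 0, -9]
  [-6, 3, -12, -2, -1, 8, 0]
D(5):
  [0, 6, -6, -11, 5, 11, 5]
  [-19, 0, -21, -26, -5, 5, -5]
  [-1, 5, 0, -5, 4, 10, 4]
  [-19, -1, -18, 0, -2, 4, -2]
  [-17, 1, -16, -21, 0, 6, 0]
  [-14, -5, -13, -12, -9, 0, -9]
  [-6, 3, -12, -2, -1, 8, 0]
D(6):
  [0, 6, -2, -1, 5, 11, 5]
  [-9, 0, -8, -7, -4, 5, -4]
  [-1, 5, 0, -2, 4, 10, 4]
  [-10, -1, -9, 0, -2, 4, -2]
  [-8, 1, -7, -6, 0, 6, 0]
  [-14, -5, -13, -12, -9, 0, -9]
  [-6, 3, -5, -2, -1, 8, 0]
D(7):
  [0, 8, 0, 3, 5, 13, 5]
  [-9, 0, -8, -6, -4, 5, -4]
  [-1, 7, 0, 2, 4, 12, 4]
  [-8, 1, -7, 0, -2, 6, -2]
  [-6, 3, -5, -2, 0, 8, 0]
  [-14, -5, -13, -11, -9, 0, -9]
  [-6, 3, -5, -2, -1, 8, 0]
Answer: T*[2][5] = -4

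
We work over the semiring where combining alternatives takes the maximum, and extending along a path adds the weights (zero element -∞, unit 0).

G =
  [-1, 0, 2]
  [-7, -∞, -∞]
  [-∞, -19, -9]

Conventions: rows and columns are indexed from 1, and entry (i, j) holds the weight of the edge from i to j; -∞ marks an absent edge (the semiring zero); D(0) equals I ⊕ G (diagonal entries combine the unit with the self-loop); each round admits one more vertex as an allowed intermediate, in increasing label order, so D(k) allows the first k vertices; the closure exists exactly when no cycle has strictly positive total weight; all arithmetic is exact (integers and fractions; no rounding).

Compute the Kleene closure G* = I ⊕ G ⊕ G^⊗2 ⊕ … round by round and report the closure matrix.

D(0):
  [0, 0, 2]
  [-7, 0, -∞]
  [-∞, -19, 0]
D(1):
  [0, 0, 2]
  [-7, 0, -5]
  [-∞, -19, 0]
D(2):
  [0, 0, 2]
  [-7, 0, -5]
  [-26, -19, 0]
D(3):
  [0, 0, 2]
  [-7, 0, -5]
  [-26, -19, 0]
Answer: G* = [[0, 0, 2], [-7, 0, -5], [-26, -19, 0]]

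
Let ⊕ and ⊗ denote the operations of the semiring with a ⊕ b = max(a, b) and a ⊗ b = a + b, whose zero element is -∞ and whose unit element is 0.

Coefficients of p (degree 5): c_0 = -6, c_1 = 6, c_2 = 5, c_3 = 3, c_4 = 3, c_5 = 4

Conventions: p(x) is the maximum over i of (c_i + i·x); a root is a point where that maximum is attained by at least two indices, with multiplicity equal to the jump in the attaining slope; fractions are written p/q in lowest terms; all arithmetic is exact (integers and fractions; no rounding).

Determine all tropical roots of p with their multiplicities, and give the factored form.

hull edge (i=0, c=-6) to (i=1, c=6): slope 12, span 1
hull edge (i=1, c=6) to (i=5, c=4): slope -1/2, span 4
Factored form: p(x) = 4 ⊗ (x ⊕ (-12)) ⊗ (x ⊕ 1/2) ⊗ (x ⊕ 1/2) ⊗ (x ⊕ 1/2) ⊗ (x ⊕ 1/2)
Answer: roots = -12 (mult 1), 1/2 (mult 4)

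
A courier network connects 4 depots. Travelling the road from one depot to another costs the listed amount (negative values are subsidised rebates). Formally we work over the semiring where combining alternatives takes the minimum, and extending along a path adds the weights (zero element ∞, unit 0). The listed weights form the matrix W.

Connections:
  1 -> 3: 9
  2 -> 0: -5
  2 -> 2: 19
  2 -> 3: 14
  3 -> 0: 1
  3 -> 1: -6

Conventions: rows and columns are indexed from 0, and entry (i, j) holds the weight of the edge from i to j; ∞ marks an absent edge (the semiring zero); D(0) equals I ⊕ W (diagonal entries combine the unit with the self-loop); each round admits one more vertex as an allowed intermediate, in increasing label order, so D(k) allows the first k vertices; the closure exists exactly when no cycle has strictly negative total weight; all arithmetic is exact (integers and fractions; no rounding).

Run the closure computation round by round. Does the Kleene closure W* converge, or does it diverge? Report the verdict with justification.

D(0):
  [0, ∞, ∞, ∞]
  [∞, 0, ∞, 9]
  [-5, ∞, 0, 14]
  [1, -6, ∞, 0]
D(1):
  [0, ∞, ∞, ∞]
  [∞, 0, ∞, 9]
  [-5, ∞, 0, 14]
  [1, -6, ∞, 0]
D(2):
  [0, ∞, ∞, ∞]
  [∞, 0, ∞, 9]
  [-5, ∞, 0, 14]
  [1, -6, ∞, 0]
D(3):
  [0, ∞, ∞, ∞]
  [∞, 0, ∞, 9]
  [-5, ∞, 0, 14]
  [1, -6, ∞, 0]
D(4):
  [0, ∞, ∞, ∞]
  [10, 0, ∞, 9]
  [-5, 8, 0, 14]
  [1, -6, ∞, 0]
Key observation: every diagonal entry stays at the unit through all rounds, so no improving cycle exists.
Answer: CONVERGES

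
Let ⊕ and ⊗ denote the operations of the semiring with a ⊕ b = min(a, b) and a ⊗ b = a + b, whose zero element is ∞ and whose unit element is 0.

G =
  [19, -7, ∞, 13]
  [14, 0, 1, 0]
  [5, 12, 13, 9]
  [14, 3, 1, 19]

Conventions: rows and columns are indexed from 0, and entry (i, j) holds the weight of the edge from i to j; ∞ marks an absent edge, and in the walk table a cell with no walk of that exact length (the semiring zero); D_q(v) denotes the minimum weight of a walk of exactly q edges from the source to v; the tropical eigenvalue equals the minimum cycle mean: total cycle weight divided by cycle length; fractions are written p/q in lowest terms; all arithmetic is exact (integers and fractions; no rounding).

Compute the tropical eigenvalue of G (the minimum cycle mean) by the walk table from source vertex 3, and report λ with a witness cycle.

q=0: [∞, ∞, ∞, 0]
q=1: [14, 3, 1, 19]
q=2: [6, 3, 4, 3]
q=3: [9, -1, 4, 3]
q=4: [9, -1, 0, -1]
Optimal cycle mean attained by: cycle 0->1->2->0, total (-7) + 1 + 5, length 3.
Answer: λ = -1/3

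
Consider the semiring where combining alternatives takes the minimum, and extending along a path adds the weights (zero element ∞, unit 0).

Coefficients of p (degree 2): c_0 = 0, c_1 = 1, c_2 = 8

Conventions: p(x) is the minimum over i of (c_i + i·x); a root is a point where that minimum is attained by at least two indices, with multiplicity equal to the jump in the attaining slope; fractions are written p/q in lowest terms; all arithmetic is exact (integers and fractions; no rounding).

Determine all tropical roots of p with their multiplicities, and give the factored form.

hull edge (i=0, c=0) to (i=1, c=1): slope 1, span 1
hull edge (i=1, c=1) to (i=2, c=8): slope 7, span 1
Factored form: p(x) = 8 ⊗ (x ⊕ (-7)) ⊗ (x ⊕ (-1))
Answer: roots = -7 (mult 1), -1 (mult 1)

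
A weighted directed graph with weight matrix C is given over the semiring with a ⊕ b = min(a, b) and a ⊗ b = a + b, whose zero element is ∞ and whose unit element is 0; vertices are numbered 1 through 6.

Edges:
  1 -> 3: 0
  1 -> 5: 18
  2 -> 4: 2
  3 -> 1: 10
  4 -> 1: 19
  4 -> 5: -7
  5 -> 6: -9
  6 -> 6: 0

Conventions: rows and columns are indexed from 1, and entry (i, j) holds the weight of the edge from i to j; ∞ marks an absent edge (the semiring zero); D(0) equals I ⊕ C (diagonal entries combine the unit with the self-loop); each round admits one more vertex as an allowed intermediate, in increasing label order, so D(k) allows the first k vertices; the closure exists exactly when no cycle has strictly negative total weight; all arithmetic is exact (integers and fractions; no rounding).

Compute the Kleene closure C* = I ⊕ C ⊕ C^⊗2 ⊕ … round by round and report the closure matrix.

D(0):
  [0, ∞, 0, ∞, 18, ∞]
  [∞, 0, ∞, 2, ∞, ∞]
  [10, ∞, 0, ∞, ∞, ∞]
  [19, ∞, ∞, 0, -7, ∞]
  [∞, ∞, ∞, ∞, 0, -9]
  [∞, ∞, ∞, ∞, ∞, 0]
D(1):
  [0, ∞, 0, ∞, 18, ∞]
  [∞, 0, ∞, 2, ∞, ∞]
  [10, ∞, 0, ∞, 28, ∞]
  [19, ∞, 19, 0, -7, ∞]
  [∞, ∞, ∞, ∞, 0, -9]
  [∞, ∞, ∞, ∞, ∞, 0]
D(2):
  [0, ∞, 0, ∞, 18, ∞]
  [∞, 0, ∞, 2, ∞, ∞]
  [10, ∞, 0, ∞, 28, ∞]
  [19, ∞, 19, 0, -7, ∞]
  [∞, ∞, ∞, ∞, 0, -9]
  [∞, ∞, ∞, ∞, ∞, 0]
D(3):
  [0, ∞, 0, ∞, 18, ∞]
  [∞, 0, ∞, 2, ∞, ∞]
  [10, ∞, 0, ∞, 28, ∞]
  [19, ∞, 19, 0, -7, ∞]
  [∞, ∞, ∞, ∞, 0, -9]
  [∞, ∞, ∞, ∞, ∞, 0]
D(4):
  [0, ∞, 0, ∞, 18, ∞]
  [21, 0, 21, 2, -5, ∞]
  [10, ∞, 0, ∞, 28, ∞]
  [19, ∞, 19, 0, -7, ∞]
  [∞, ∞, ∞, ∞, 0, -9]
  [∞, ∞, ∞, ∞, ∞, 0]
D(5):
  [0, ∞, 0, ∞, 18, 9]
  [21, 0, 21, 2, -5, -14]
  [10, ∞, 0, ∞, 28, 19]
  [19, ∞, 19, 0, -7, -16]
  [∞, ∞, ∞, ∞, 0, -9]
  [∞, ∞, ∞, ∞, ∞, 0]
D(6):
  [0, ∞, 0, ∞, 18, 9]
  [21, 0, 21, 2, -5, -14]
  [10, ∞, 0, ∞, 28, 19]
  [19, ∞, 19, 0, -7, -16]
  [∞, ∞, ∞, ∞, 0, -9]
  [∞, ∞, ∞, ∞, ∞, 0]
Answer: C* = [[0, ∞, 0, ∞, 18, 9], [21, 0, 21, 2, -5, -14], [10, ∞, 0, ∞, 28, 19], [19, ∞, 19, 0, -7, -16], [∞, ∞, ∞, ∞, 0, -9], [∞, ∞, ∞, ∞, ∞, 0]]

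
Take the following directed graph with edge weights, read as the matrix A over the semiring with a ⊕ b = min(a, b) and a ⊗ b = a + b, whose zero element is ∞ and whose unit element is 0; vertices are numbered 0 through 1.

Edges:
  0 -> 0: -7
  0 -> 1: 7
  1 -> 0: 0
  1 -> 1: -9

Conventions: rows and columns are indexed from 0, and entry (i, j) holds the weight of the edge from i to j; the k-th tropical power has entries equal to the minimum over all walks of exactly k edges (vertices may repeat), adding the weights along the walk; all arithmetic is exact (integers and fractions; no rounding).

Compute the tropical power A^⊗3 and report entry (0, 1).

A^⊗2:
  [-14, -2]
  [-9, -18]
A^⊗3:
  [-21, -11]
  [-18, -27]
Key observation: the optimum is the walk 0->1->1->1, with weight 7 + (-9) + (-9) = -11.
Optimal value attained by: walk 0->1->1->1.
Answer: (A^⊗3)[0][1] = -11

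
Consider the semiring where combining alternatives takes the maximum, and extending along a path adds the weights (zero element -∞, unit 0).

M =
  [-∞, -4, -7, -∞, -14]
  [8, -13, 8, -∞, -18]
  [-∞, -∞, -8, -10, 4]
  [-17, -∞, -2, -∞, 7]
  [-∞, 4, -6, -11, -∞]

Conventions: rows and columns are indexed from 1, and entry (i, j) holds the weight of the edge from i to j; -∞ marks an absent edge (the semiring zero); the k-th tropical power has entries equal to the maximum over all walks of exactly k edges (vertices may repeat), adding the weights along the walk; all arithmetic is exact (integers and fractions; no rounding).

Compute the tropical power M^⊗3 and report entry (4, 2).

M^⊗2:
  [4, -10, 4, -17, -3]
  [-5, 4, 1, -2, 12]
  [-27, 8, -2, -7, -3]
  [-∞, 11, 1, -4, 2]
  [12, -9, 12, -16, -2]
M^⊗3:
  [-2, 1, -2, -6, 8]
  [12, 16, 12, 1, 5]
  [16, 1, 16, -12, 2]
  [19, 6, 19, -9, 5]
  [-1, 8, 5, 2, 16]
Key observation: the optimum is the walk 4->3->5->2, with weight (-2) + 4 + 4 = 6.
Optimal value attained by: walk 4->3->5->2.
Answer: (M^⊗3)[4][2] = 6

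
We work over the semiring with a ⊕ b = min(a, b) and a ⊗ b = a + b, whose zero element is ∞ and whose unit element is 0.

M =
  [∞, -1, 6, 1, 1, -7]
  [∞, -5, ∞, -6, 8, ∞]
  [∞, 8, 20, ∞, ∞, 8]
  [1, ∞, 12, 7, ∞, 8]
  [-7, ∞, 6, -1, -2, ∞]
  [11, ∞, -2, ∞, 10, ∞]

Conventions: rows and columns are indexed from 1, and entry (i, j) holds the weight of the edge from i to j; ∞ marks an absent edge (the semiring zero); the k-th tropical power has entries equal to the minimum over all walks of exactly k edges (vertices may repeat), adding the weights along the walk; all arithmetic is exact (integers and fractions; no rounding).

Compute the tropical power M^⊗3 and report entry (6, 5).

M^⊗2:
  [-6, -6, -9, -7, -1, 9]
  [-5, -10, 6, -11, 3, 2]
  [19, 3, 6, 2, 16, 28]
  [8, 0, 6, 2, 2, -6]
  [-9, -8, -1, -6, -6, -14]
  [3, 6, 16, 9, 8, 4]
M^⊗3:
  [-8, -11, 0, -12, -5, -13]
  [-10, -15, 0, -16, -4, -12]
  [3, -2, 14, -3, 11, 10]
  [-5, -5, -8, -6, 0, 1]
  [-13, -13, -16, -14, -8, -16]
  [1, 1, 2, 0, 4, -4]
Key observation: the optimum is the walk 6->5->1->5, with weight 10 + (-7) + 1 = 4.
Optimal value attained by: walk 6->5->1->5.
Answer: (M^⊗3)[6][5] = 4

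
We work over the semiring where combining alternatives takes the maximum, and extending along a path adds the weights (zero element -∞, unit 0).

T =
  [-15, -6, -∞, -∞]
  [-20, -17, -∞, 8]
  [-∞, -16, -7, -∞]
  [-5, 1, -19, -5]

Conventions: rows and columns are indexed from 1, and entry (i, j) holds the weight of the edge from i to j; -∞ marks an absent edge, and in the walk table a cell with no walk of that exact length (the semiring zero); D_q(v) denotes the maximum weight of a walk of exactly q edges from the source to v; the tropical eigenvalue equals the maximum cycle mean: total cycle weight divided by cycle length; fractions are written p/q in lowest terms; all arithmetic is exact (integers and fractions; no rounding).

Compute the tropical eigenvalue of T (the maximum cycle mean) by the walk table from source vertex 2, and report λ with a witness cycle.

q=0: [-∞, 0, -∞, -∞]
q=1: [-20, -17, -∞, 8]
q=2: [3, 9, -11, 3]
q=3: [-2, 4, -16, 17]
q=4: [12, 18, -2, 12]
Optimal cycle mean attained by: cycle 2->4->2, total 8 + 1, length 2.
Answer: λ = 9/2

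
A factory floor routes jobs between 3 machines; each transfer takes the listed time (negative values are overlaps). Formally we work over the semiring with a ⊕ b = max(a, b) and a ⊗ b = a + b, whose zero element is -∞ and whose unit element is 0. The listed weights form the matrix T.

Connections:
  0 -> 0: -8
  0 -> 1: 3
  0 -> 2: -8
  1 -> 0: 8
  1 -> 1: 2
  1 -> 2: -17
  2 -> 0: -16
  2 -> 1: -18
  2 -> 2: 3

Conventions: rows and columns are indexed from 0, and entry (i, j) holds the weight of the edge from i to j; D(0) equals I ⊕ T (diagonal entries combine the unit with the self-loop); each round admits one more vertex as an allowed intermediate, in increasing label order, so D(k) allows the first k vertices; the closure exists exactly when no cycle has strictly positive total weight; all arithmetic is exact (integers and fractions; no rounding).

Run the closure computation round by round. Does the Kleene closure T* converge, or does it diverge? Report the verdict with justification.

Detection: at round 0, diagonal entry (1, 1) turns strictly positive.
Key observation: the cycle 1->1 has total weight 2, which is strictly positive.
Answer: DIVERGES — positive cycle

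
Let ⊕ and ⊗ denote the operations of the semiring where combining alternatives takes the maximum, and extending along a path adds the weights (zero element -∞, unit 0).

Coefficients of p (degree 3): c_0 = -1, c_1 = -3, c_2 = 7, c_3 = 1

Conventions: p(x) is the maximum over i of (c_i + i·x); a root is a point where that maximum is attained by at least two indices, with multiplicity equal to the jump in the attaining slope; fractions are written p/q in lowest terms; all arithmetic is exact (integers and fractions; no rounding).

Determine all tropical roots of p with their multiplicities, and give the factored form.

hull edge (i=0, c=-1) to (i=2, c=7): slope 4, span 2
hull edge (i=2, c=7) to (i=3, c=1): slope -6, span 1
Factored form: p(x) = 1 ⊗ (x ⊕ (-4)) ⊗ (x ⊕ (-4)) ⊗ (x ⊕ 6)
Answer: roots = -4 (mult 2), 6 (mult 1)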